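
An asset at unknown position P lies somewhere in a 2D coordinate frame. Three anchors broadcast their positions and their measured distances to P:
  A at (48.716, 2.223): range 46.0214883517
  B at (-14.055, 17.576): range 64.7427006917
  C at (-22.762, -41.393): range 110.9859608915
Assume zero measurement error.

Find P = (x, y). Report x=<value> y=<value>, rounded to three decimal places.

x=43.144 y=47.906

eq1: (x − 48.716)² + (y − 2.223)² = 46.0214883517²
eq2: (x + 14.055)² + (y − 17.576)² = 64.7427006917²
eq3: (x + 22.762)² + (y + 41.393)² = 110.9859608915²
eq2−eq3, eq2−eq1 (x²,y² cancel):
  -17.414·x − 117.938·y = -6401.235930
  125.542·x − 30.706·y = 3945.371487
det = -17.414·-30.706 − -117.938·125.542 = 15340.886680
x = (-6401.235930·-30.706 − -117.938·3945.371487) / 15340.886680 = 43.143893
y = (-17.414·3945.371487 − -6401.235930·125.542) / 15340.886680 = 47.905918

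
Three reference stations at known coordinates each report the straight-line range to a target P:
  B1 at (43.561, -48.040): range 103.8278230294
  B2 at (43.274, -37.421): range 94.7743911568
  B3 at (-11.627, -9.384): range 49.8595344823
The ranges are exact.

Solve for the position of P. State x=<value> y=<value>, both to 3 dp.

x=-10.722 y=40.467

eq1: (x − 43.561)² + (y + 48.040)² = 103.8278230294²
eq2: (x − 43.274)² + (y + 37.421)² = 94.7743911568²
eq3: (x + 11.627)² + (y + 9.384)² = 49.8595344823²
eq1−eq3, eq1−eq2 (x²,y² cancel):
  -110.376·x + 77.312·y = 4312.087920
  -0.574·x + 21.238·y = 865.599612
det = -110.376·21.238 − 77.312·-0.574 = -2299.788400
x = (4312.087920·21.238 − 77.312·865.599612) / -2299.788400 = -10.722241
y = (-110.376·865.599612 − 4312.087920·-0.574) / -2299.788400 = 40.467325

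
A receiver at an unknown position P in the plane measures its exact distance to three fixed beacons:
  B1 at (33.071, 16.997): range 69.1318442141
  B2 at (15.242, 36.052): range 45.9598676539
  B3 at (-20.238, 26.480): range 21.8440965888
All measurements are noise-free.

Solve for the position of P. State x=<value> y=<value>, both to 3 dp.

eq1: (x − 33.071)² + (y − 16.997)² = 69.1318442141²
eq2: (x − 15.242)² + (y − 36.052)² = 45.9598676539²
eq3: (x + 20.238)² + (y − 26.480)² = 21.8440965888²
eq1−eq3, eq1−eq2 (x²,y² cancel):
  -106.618·x + 18.966·y = 4030.225323
  -35.658·x + 38.110·y = 2816.378668
det = -106.618·38.110 − 18.966·-35.658 = -3386.922352
x = (4030.225323·38.110 − 18.966·2816.378668) / -3386.922352 = -29.577427
y = (-106.618·2816.378668 − 4030.225323·-35.658) / -3386.922352 = 46.226890

x=-29.577 y=46.227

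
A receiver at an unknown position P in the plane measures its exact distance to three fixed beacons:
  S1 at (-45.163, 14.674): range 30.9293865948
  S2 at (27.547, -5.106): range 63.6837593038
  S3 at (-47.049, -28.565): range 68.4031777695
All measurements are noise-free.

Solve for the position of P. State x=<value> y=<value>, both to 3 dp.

x=-21.887 y=35.042

eq1: (x + 45.163)² + (y − 14.674)² = 30.9293865948²
eq2: (x − 27.547)² + (y + 5.106)² = 63.6837593038²
eq3: (x + 47.049)² + (y + 28.565)² = 68.4031777695²
eq2−eq3, eq2−eq1 (x²,y² cancel):
  -149.192·x − 46.918·y = 1621.285651
  -145.420·x + 39.560·y = 4569.108644
det = -149.192·39.560 − -46.918·-145.420 = -12724.851080
x = (1621.285651·39.560 − -46.918·4569.108644) / -12724.851080 = -21.887211
y = (-149.192·4569.108644 − 1621.285651·-145.420) / -12724.851080 = 35.042225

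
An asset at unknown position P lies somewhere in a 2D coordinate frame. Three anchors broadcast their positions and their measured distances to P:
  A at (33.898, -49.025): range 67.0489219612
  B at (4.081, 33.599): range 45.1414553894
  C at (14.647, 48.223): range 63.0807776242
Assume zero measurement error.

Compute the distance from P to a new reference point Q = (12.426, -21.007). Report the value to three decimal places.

33.508

eq1: (x − 33.898)² + (y + 49.025)² = 67.0489219612²
eq2: (x − 4.081)² + (y − 33.599)² = 45.1414553894²
eq3: (x − 14.647)² + (y − 48.223)² = 63.0807776242²
eq1−eq3, eq1−eq2 (x²,y² cancel):
  -38.502·x + 194.496·y = -496.159261
  -59.634·x + 165.248·y = 50.829274
det = -38.502·165.248 − 194.496·-59.634 = 5236.195968
x = (-496.159261·165.248 − 194.496·50.829274) / 5236.195968 = -17.546214
y = (-38.502·50.829274 − -496.159261·-59.634) / 5236.195968 = -6.024410
|P − Q| = √((-17.546214 − 12.426)² + (-6.024410 − -21.007)²) = 33.508382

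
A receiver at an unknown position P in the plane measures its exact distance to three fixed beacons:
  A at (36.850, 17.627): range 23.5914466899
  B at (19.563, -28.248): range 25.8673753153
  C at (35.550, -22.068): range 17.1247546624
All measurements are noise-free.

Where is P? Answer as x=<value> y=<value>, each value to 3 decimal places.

x=31.670 y=-5.389

eq1: (x − 36.850)² + (y − 17.627)² = 23.5914466899²
eq2: (x − 19.563)² + (y + 28.248)² = 25.8673753153²
eq3: (x − 35.550)² + (y + 22.068)² = 17.1247546624²
eq3−eq2, eq3−eq1 (x²,y² cancel):
  -31.974·x − 12.360·y = -946.002534
  2.600·x + 79.390·y = -345.464630
det = -31.974·79.390 − -12.360·2.600 = -2506.279860
x = (-946.002534·79.390 − -12.360·-345.464630) / -2506.279860 = 31.669681
y = (-31.974·-345.464630 − -946.002534·2.600) / -2506.279860 = -5.388661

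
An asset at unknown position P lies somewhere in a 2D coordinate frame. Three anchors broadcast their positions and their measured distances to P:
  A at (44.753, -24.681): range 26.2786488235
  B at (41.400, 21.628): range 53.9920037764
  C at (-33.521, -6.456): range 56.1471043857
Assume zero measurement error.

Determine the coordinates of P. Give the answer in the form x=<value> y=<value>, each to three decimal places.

eq1: (x − 44.753)² + (y + 24.681)² = 26.2786488235²
eq2: (x − 41.400)² + (y − 21.628)² = 53.9920037764²
eq3: (x + 33.521)² + (y + 6.456)² = 56.1471043857²
eq2−eq3, eq2−eq1 (x²,y² cancel):
  -149.842·x − 56.168·y = -1253.753866
  6.706·x − 92.618·y = 2654.821474
det = -149.842·-92.618 − -56.168·6.706 = 14254.728964
x = (-1253.753866·-92.618 − -56.168·2654.821474) / 14254.728964 = 18.606891
y = (-149.842·2654.821474 − -1253.753866·6.706) / 14254.728964 = -27.316976

x=18.607 y=-27.317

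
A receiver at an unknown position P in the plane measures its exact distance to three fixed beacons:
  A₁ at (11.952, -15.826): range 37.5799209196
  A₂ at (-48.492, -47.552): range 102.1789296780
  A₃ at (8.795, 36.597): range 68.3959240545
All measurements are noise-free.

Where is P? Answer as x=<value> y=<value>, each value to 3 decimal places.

eq1: (x − 11.952)² + (y + 15.826)² = 37.5799209196²
eq2: (x + 48.492)² + (y + 47.552)² = 102.1789296780²
eq3: (x − 8.795)² + (y − 36.597)² = 68.3959240545²
eq2−eq3, eq2−eq1 (x²,y² cancel):
  114.574·x + 168.298·y = 2566.556909
  120.888·x + 63.452·y = 4808.929026
det = 114.574·63.452 − 168.298·120.888 = -13075.259176
x = (2566.556909·63.452 − 168.298·4808.929026) / -13075.259176 = 49.442995
y = (114.574·4808.929026 − 2566.556909·120.888) / -13075.259176 = -18.409754

x=49.443 y=-18.410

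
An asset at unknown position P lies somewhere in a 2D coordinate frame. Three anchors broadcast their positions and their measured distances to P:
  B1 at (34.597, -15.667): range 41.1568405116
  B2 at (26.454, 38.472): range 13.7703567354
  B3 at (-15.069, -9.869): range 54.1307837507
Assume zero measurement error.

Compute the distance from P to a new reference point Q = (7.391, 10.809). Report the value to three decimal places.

eq1: (x − 34.597)² + (y + 15.667)² = 41.1568405116²
eq2: (x − 26.454)² + (y − 38.472)² = 13.7703567354²
eq3: (x + 15.069)² + (y + 9.869)² = 54.1307837507²
eq1−eq2, eq1−eq3 (x²,y² cancel):
  -16.286·x + 108.278·y = 2241.764398
  -99.332·x + 11.596·y = -2354.191605
det = -16.286·11.596 − 108.278·-99.332 = 10566.617840
x = (2241.764398·11.596 − 108.278·-2354.191605) / 10566.617840 = 26.583971
y = (-16.286·-2354.191605 − 2241.764398·-99.332) / 10566.617840 = 24.702257
|P − Q| = √((26.583971 − 7.391)² + (24.702257 − 10.809)²) = 23.693727

23.694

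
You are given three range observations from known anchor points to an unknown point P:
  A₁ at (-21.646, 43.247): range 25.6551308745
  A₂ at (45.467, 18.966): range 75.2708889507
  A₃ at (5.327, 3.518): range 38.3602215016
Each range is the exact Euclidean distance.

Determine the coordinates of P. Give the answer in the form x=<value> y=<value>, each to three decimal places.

eq1: (x + 21.646)² + (y − 43.247)² = 25.6551308745²
eq2: (x − 45.467)² + (y − 18.966)² = 75.2708889507²
eq3: (x − 5.327)² + (y − 3.518)² = 38.3602215016²
eq3−eq1, eq3−eq2 (x²,y² cancel):
  -53.946·x + 79.458·y = 3111.419925
  80.280·x + 30.896·y = -1807.996138
det = -53.946·30.896 − 79.458·80.280 = -8045.603856
x = (3111.419925·30.896 − 79.458·-1807.996138) / -8045.603856 = -29.803877
y = (-53.946·-1807.996138 − 3111.419925·80.280) / -8045.603856 = 18.923456

x=-29.804 y=18.923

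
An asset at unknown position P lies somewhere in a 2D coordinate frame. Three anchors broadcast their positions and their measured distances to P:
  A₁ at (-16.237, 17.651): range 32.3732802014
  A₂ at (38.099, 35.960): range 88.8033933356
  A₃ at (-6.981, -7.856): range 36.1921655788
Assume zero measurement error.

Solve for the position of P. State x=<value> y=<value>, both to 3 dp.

eq1: (x + 16.237)² + (y − 17.651)² = 32.3732802014²
eq2: (x − 38.099)² + (y − 35.960)² = 88.8033933356²
eq3: (x + 6.981)² + (y + 7.856)² = 36.1921655788²
eq3−eq2, eq3−eq1 (x²,y² cancel):
  90.160·x + 87.632·y = -3941.965515
  -18.512·x + 51.014·y = 726.590451
det = 90.160·51.014 − 87.632·-18.512 = 6221.665824
x = (-3941.965515·51.014 − 87.632·726.590451) / 6221.665824 = -42.555806
y = (90.160·726.590451 − -3941.965515·-18.512) / 6221.665824 = -1.199722

x=-42.556 y=-1.200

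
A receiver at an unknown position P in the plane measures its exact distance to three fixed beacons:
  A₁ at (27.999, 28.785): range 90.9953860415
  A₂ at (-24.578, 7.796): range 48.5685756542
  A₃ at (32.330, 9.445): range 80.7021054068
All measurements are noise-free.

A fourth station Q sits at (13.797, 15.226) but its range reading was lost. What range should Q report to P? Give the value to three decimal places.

eq1: (x − 27.999)² + (y − 28.785)² = 90.9953860415²
eq2: (x + 24.578)² + (y − 7.796)² = 48.5685756542²
eq3: (x − 32.330)² + (y − 9.445)² = 80.7021054068²
eq2−eq1, eq2−eq3 (x²,y² cancel):
  105.154·x + 41.978·y = -4973.589214
  113.816·x + 3.298·y = -3684.342051
det = 105.154·3.298 − 41.978·113.816 = -4430.970156
x = (-4973.589214·3.298 − 41.978·-3684.342051) / -4430.970156 = -31.202741
y = (105.154·-3684.342051 − -4973.589214·113.816) / -4430.970156 = -40.318648
|P − Q| = √((-31.202741 − 13.797)² + (-40.318648 − 15.226)²) = 71.485555

71.486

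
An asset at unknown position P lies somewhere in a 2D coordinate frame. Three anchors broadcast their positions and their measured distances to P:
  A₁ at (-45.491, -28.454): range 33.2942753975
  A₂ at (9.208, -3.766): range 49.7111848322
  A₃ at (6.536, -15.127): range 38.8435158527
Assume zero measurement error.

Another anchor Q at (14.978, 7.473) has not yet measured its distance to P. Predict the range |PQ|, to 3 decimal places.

eq1: (x + 45.491)² + (y + 28.454)² = 33.2942753975²
eq2: (x − 9.208)² + (y + 3.766)² = 49.7111848322²
eq3: (x − 6.536)² + (y + 15.127)² = 38.8435158527²
eq2−eq1, eq2−eq3 (x²,y² cancel):
  -109.398·x − 49.376·y = 4142.784300
  -5.344·x − 22.722·y = 1134.958579
det = -109.398·-22.722 − -49.376·-5.344 = 2221.876012
x = (4142.784300·-22.722 − -49.376·1134.958579) / 2221.876012 = -17.144355
y = (-109.398·1134.958579 − 4142.784300·-5.344) / 2221.876012 = -45.917575
|P − Q| = √((-17.144355 − 14.978)² + (-45.917575 − 7.473)²) = 62.308901

62.309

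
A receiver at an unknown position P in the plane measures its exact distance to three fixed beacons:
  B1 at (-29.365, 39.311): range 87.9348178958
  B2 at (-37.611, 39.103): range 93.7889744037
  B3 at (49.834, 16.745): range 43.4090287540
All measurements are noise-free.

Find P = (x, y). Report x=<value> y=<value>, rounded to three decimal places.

x=32.590 y=-23.092

eq1: (x + 29.365)² + (y − 39.311)² = 87.9348178958²
eq2: (x + 37.611)² + (y − 39.103)² = 93.7889744037²
eq3: (x − 49.834)² + (y − 16.745)² = 43.4090287540²
eq1−eq2, eq1−eq3 (x²,y² cancel):
  -16.492·x − 0.416·y = -527.865537
  158.398·x − 45.132·y = 6204.353056
det = -16.492·-45.132 − -0.416·158.398 = 810.210512
x = (-527.865537·-45.132 − -0.416·6204.353056) / 810.210512 = 32.589849
y = (-16.492·6204.353056 − -527.865537·158.398) / 810.210512 = -23.091956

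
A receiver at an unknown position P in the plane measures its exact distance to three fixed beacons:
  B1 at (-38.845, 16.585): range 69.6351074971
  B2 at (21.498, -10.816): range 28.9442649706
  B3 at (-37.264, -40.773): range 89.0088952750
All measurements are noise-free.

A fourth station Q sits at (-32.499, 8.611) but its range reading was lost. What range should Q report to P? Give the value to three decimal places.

eq1: (x + 38.845)² + (y − 16.585)² = 69.6351074971²
eq2: (x − 21.498)² + (y + 10.816)² = 28.9442649706²
eq3: (x + 37.264)² + (y + 40.773)² = 89.0088952750²
eq3−eq1, eq3−eq2 (x²,y² cancel):
  -3.162·x + 114.716·y = 1806.488267
  117.524·x + 59.914·y = 4612.919598
det = -3.162·59.914 − 114.716·117.524 = -13671.331252
x = (1806.488267·59.914 − 114.716·4612.919598) / -13671.331252 = 30.790107
y = (-3.162·4612.919598 − 1806.488267·117.524) / -13671.331252 = 16.596173
|P − Q| = √((30.790107 − -32.499)² + (16.596173 − 8.611)²) = 63.790861

63.791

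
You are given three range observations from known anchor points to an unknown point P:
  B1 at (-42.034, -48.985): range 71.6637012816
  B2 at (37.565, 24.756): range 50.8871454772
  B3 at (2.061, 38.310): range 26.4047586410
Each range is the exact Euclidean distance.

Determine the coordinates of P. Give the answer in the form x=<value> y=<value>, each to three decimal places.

x=-12.626 y=16.367

eq1: (x + 42.034)² + (y + 48.985)² = 71.6637012816²
eq2: (x − 37.565)² + (y − 24.756)² = 50.8871454772²
eq3: (x − 2.061)² + (y − 38.310)² = 26.4047586410²
eq2−eq3, eq2−eq1 (x²,y² cancel):
  -71.008·x + 27.108·y = 1340.205356
  -159.198·x − 147.482·y = -403.785887
det = -71.008·-147.482 − 27.108·-159.198 = 14787.941240
x = (1340.205356·-147.482 − 27.108·-403.785887) / 14787.941240 = -12.625851
y = (-71.008·-403.785887 − 1340.205356·-159.198) / 14787.941240 = 16.366716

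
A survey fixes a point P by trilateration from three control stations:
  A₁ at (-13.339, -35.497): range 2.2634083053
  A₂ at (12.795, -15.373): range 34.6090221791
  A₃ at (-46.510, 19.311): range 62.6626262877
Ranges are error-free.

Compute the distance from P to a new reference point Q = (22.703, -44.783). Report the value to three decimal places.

39.468

eq1: (x + 13.339)² + (y + 35.497)² = 2.2634083053²
eq2: (x − 12.795)² + (y + 15.373)² = 34.6090221791²
eq3: (x + 46.510)² + (y − 19.311)² = 62.6626262877²
eq1−eq2, eq1−eq3 (x²,y² cancel):
  52.268·x + 40.248·y = -2230.586175
  -66.342·x + 109.616·y = -2823.352825
det = 52.268·109.616 − 40.248·-66.342 = 8399.541904
x = (-2230.586175·109.616 − 40.248·-2823.352825) / 8399.541904 = -15.581044
y = (52.268·-2823.352825 − -2230.586175·-66.342) / 8399.541904 = -35.186747
|P − Q| = √((-15.581044 − 22.703)² + (-35.186747 − -44.783)²) = 39.468419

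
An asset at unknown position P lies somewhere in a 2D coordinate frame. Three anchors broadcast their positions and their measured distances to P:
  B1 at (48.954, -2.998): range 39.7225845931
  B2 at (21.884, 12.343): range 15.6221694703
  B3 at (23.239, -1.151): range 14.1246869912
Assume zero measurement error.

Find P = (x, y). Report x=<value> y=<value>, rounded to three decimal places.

x=9.635 y=2.647

eq1: (x − 48.954)² + (y + 2.998)² = 39.7225845931²
eq2: (x − 21.884)² + (y − 12.343)² = 15.6221694703²
eq3: (x − 23.239)² + (y + 1.151)² = 14.1246869912²
eq1−eq2, eq1−eq3 (x²,y² cancel):
  -54.140·x + 30.682·y = -440.391467
  -51.430·x + 3.694·y = -485.729254
det = -54.140·3.694 − 30.682·-51.430 = 1377.982100
x = (-440.391467·3.694 − 30.682·-485.729254) / 1377.982100 = 9.634624
y = (-54.140·-485.729254 − -440.391467·-51.430) / 1377.982100 = 2.647385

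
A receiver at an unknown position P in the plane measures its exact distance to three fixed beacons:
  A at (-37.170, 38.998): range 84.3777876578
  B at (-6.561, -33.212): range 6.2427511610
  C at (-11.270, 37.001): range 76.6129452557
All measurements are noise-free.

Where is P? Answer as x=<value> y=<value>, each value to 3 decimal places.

eq1: (x + 37.170)² + (y − 38.998)² = 84.3777876578²
eq2: (x + 6.561)² + (y + 33.212)² = 6.2427511610²
eq3: (x + 11.270)² + (y − 37.001)² = 76.6129452557²
eq3−eq1, eq3−eq2 (x²,y² cancel):
  -51.800·x + 3.994·y = 156.298334
  9.418·x − 140.426·y = 5480.568203
det = -51.800·-140.426 − 3.994·9.418 = 7236.451308
x = (156.298334·-140.426 − 3.994·5480.568203) / 7236.451308 = -6.057906
y = (-51.800·5480.568203 − 156.298334·9.418) / 7236.451308 = -39.434446

x=-6.058 y=-39.434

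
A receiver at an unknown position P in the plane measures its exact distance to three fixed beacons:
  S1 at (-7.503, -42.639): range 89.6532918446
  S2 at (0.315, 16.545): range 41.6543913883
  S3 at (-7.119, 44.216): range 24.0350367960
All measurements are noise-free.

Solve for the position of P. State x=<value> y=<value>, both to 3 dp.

eq1: (x + 7.503)² + (y + 42.639)² = 89.6532918446²
eq2: (x − 0.315)² + (y − 16.545)² = 41.6543913883²
eq3: (x + 7.119)² + (y − 44.216)² = 24.0350367960²
eq1−eq3, eq1−eq2 (x²,y² cancel):
  0.768·x + 173.710·y = 7591.385232
  15.636·x + 118.368·y = 4702.081337
det = 0.768·118.368 − 173.710·15.636 = -2625.222936
x = (7591.385232·118.368 − 173.710·4702.081337) / -2625.222936 = -31.151083
y = (0.768·4702.081337 − 7591.385232·15.636) / -2625.222936 = 43.839211

x=-31.151 y=43.839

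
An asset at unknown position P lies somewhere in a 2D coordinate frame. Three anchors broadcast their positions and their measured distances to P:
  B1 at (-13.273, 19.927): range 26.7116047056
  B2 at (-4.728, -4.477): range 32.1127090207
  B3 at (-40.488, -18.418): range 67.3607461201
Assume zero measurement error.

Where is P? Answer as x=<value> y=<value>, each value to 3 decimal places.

eq1: (x + 13.273)² + (y − 19.927)² = 26.7116047056²
eq2: (x + 4.728)² + (y + 4.477)² = 32.1127090207²
eq3: (x + 40.488)² + (y + 18.418)² = 67.3607461201²
eq1−eq2, eq1−eq3 (x²,y² cancel):
  17.090·x − 48.808·y = -848.576600
  -54.430·x − 76.690·y = -2418.717282
det = 17.090·-76.690 − -48.808·-54.430 = -3967.251540
x = (-848.576600·-76.690 − -48.808·-2418.717282) / -3967.251540 = 13.353177
y = (17.090·-2418.717282 − -848.576600·-54.430) / -3967.251540 = 22.061596

x=13.353 y=22.062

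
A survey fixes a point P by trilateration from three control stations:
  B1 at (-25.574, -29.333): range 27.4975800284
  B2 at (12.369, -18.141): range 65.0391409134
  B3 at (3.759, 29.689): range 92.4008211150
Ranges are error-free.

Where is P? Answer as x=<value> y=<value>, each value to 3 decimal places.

x=-44.986 y=-48.808

eq1: (x + 25.574)² + (y + 29.333)² = 27.4975800284²
eq2: (x − 12.369)² + (y + 18.141)² = 65.0391409134²
eq3: (x − 3.759)² + (y − 29.689)² = 92.4008211150²
eq3−eq1, eq3−eq2 (x²,y² cancel):
  -58.666·x − 118.044·y = 8400.682398
  17.220·x − 95.660·y = 3894.343132
det = -58.666·-95.660 − -118.044·17.220 = 7644.707240
x = (8400.682398·-95.660 − -118.044·3894.343132) / 7644.707240 = -44.986083
y = (-58.666·3894.343132 − 8400.682398·17.220) / 7644.707240 = -48.808316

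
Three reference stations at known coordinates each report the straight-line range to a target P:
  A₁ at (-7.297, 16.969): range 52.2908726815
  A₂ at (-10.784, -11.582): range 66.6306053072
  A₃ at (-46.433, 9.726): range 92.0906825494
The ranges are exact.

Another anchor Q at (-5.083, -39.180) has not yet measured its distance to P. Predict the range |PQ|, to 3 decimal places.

81.758

eq1: (x + 7.297)² + (y − 16.969)² = 52.2908726815²
eq2: (x + 10.784)² + (y + 11.582)² = 66.6306053072²
eq3: (x + 46.433)² + (y − 9.726)² = 92.0906825494²
eq3−eq1, eq3−eq2 (x²,y² cancel):
  78.272·x + 14.486·y = 3836.933052
  71.298·x − 42.616·y = 2040.875064
det = 78.272·-42.616 − 14.486·71.298 = -4368.462380
x = (3836.933052·-42.616 − 14.486·2040.875064) / -4368.462380 = 44.198356
y = (78.272·2040.875064 − 3836.933052·71.298) / -4368.462380 = 26.055456
|P − Q| = √((44.198356 − -5.083)² + (26.055456 − -39.180)²) = 81.757671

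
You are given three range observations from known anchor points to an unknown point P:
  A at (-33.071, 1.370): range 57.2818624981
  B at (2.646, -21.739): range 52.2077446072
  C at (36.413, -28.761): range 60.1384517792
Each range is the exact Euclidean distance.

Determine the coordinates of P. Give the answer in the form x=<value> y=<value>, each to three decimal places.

eq1: (x + 33.071)² + (y − 1.370)² = 57.2818624981²
eq2: (x − 2.646)² + (y + 21.739)² = 52.2077446072²
eq3: (x − 36.413)² + (y + 28.761)² = 60.1384517792²
eq1−eq2, eq1−eq3 (x²,y² cancel):
  71.434·x − 46.218·y = -60.419330
  138.968·x − 60.262·y = 722.112138
det = 71.434·-60.262 − -46.218·138.968 = 2118.067316
x = (-60.419330·-60.262 − -46.218·722.112138) / 2118.067316 = 17.476106
y = (71.434·722.112138 − -60.419330·138.968) / 2118.067316 = 28.318133

x=17.476 y=28.318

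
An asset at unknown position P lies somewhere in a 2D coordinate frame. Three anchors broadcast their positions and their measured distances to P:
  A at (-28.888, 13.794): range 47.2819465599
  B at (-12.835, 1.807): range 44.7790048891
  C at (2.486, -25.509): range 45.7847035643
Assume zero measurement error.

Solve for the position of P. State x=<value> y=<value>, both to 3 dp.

x=-42.924 y=-31.357

eq1: (x + 28.888)² + (y − 13.794)² = 47.2819465599²
eq2: (x + 12.835)² + (y − 1.807)² = 44.7790048891²
eq3: (x − 2.486)² + (y + 25.509)² = 45.7847035643²
eq2−eq1, eq2−eq3 (x²,y² cancel):
  -32.106·x + 23.974·y = 626.365314
  30.642·x − 54.632·y = 397.807001
det = -32.106·-54.632 − 23.974·30.642 = 1019.403684
x = (626.365314·-54.632 − 23.974·397.807001) / 1019.403684 = -42.923736
y = (-32.106·397.807001 − 626.365314·30.642) / 1019.403684 = -31.356643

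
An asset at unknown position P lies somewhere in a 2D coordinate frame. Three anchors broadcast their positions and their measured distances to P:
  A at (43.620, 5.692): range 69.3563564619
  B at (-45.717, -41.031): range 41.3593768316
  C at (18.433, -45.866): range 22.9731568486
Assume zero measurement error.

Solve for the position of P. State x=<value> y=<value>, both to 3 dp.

x=-4.485 y=-44.270

eq1: (x − 43.620)² + (y − 5.692)² = 69.3563564619²
eq2: (x + 45.717)² + (y + 41.031)² = 41.3593768316²
eq3: (x − 18.433)² + (y + 45.866)² = 22.9731568486²
eq2−eq1, eq2−eq3 (x²,y² cancel):
  178.674·x + 93.446·y = -4938.189916
  128.300·x − 9.670·y = -147.289489
det = 178.674·-9.670 − 93.446·128.300 = -13716.899380
x = (-4938.189916·-9.670 − 93.446·-147.289489) / -13716.899380 = -4.484680
y = (178.674·-147.289489 − -4938.189916·128.300) / -13716.899380 = -44.270425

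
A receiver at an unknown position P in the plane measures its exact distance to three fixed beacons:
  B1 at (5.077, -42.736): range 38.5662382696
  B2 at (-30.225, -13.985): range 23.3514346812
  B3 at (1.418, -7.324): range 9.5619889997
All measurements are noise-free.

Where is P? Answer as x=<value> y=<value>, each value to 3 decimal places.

x=-8.108 y=-6.494

eq1: (x − 5.077)² + (y + 42.736)² = 38.5662382696²
eq2: (x + 30.225)² + (y + 13.985)² = 23.3514346812²
eq3: (x − 1.418)² + (y + 7.324)² = 9.5619889997²
eq1−eq2, eq1−eq3 (x²,y² cancel):
  -70.604·x + 57.502·y = 199.054458
  -7.318·x + 70.824·y = -400.566824
det = -70.604·70.824 − 57.502·-7.318 = -4579.658060
x = (199.054458·70.824 − 57.502·-400.566824) / -4579.658060 = -8.107860
y = (-70.604·-400.566824 − 199.054458·-7.318) / -4579.658060 = -6.493564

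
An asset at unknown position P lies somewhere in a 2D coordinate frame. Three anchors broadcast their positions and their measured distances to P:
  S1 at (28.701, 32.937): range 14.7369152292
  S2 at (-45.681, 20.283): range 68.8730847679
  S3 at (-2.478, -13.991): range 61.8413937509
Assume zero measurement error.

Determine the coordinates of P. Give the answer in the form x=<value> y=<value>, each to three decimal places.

x=18.976 y=44.010

eq1: (x − 28.701)² + (y − 32.937)² = 14.7369152292²
eq2: (x + 45.681)² + (y − 20.283)² = 68.8730847679²
eq3: (x + 2.478)² + (y + 13.991)² = 61.8413937509²
eq2−eq1, eq2−eq3 (x²,y² cancel):
  148.764·x + 25.308·y = 3936.764655
  86.406·x − 68.548·y = -1377.121461
det = 148.764·-68.548 − 25.308·86.406 = -12384.237720
x = (3936.764655·-68.548 − 25.308·-1377.121461) / -12384.237720 = 18.976150
y = (148.764·-1377.121461 − 3936.764655·86.406) / -12384.237720 = 44.009667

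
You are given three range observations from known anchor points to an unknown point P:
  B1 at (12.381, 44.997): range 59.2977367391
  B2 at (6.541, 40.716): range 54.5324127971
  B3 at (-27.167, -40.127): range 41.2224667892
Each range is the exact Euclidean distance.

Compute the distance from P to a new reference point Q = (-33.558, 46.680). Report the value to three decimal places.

71.460

eq1: (x − 12.381)² + (y − 44.997)² = 59.2977367391²
eq2: (x − 6.541)² + (y − 40.716)² = 54.5324127971²
eq3: (x + 27.167)² + (y + 40.127)² = 41.2224667892²
eq3−eq1, eq3−eq2 (x²,y² cancel):
  79.096·x + 170.248·y = -1987.132662
  67.416·x + 161.686·y = -1922.136958
det = 79.096·161.686 − 170.248·67.416 = 1311.276688
x = (-1987.132662·161.686 − 170.248·-1922.136958) / 1311.276688 = 4.536374
y = (79.096·-1922.136958 − -1987.132662·67.416) / 1311.276688 = -13.779555
|P − Q| = √((4.536374 − -33.558)² + (-13.779555 − 46.680)²) = 71.460053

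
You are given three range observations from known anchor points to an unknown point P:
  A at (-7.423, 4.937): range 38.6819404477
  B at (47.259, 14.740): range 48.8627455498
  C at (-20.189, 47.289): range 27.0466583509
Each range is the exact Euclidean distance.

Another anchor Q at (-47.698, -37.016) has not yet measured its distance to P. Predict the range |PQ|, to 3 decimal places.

eq1: (x + 7.423)² + (y − 4.937)² = 38.6819404477²
eq2: (x − 47.259)² + (y − 14.740)² = 48.8627455498²
eq3: (x + 20.189)² + (y − 47.289)² = 27.0466583509²
eq3−eq2, eq3−eq1 (x²,y² cancel):
  134.896·x − 65.098·y = -1849.210736
  25.532·x − 84.704·y = -3329.141133
det = 134.896·-84.704 − -65.098·25.532 = -9764.148648
x = (-1849.210736·-84.704 − -65.098·-3329.141133) / -9764.148648 = 6.153622
y = (134.896·-3329.141133 − -1849.210736·25.532) / -9764.148648 = 41.158097
|P − Q| = √((6.153622 − -47.698)² + (41.158097 − -37.016)²) = 94.927270

94.927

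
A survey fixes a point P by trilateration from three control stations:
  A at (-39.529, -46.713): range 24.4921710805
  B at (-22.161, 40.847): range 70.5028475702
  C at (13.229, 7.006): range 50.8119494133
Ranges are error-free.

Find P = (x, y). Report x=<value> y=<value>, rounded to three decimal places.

eq1: (x + 39.529)² + (y + 46.713)² = 24.4921710805²
eq2: (x + 22.161)² + (y − 40.847)² = 70.5028475702²
eq3: (x − 13.229)² + (y − 7.006)² = 50.8119494133²
eq3−eq1, eq3−eq2 (x²,y² cancel):
  -105.516·x − 107.438·y = 5502.543492
  -70.780·x + 67.682·y = -453.300459
det = -105.516·67.682 − -107.438·-70.780 = -14745.995552
x = (5502.543492·67.682 − -107.438·-453.300459) / -14745.995552 = -21.953177
y = (-105.516·-453.300459 − 5502.543492·-70.780) / -14745.995552 = -29.655541

x=-21.953 y=-29.656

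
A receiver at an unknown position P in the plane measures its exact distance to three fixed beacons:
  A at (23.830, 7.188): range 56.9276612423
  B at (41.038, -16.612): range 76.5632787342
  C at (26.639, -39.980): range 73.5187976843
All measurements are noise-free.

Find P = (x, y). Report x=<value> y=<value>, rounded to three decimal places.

eq1: (x − 23.830)² + (y − 7.188)² = 56.9276612423²
eq2: (x − 41.038)² + (y + 16.612)² = 76.5632787342²
eq3: (x − 26.639)² + (y + 39.980)² = 73.5187976843²
eq1−eq2, eq1−eq3 (x²,y² cancel):
  34.416·x − 47.600·y = -1280.637292
  5.618·x − 94.336·y = -475.754521
det = 34.416·-94.336 − -47.600·5.618 = -2979.250976
x = (-1280.637292·-94.336 − -47.600·-475.754521) / -2979.250976 = -32.949317
y = (34.416·-475.754521 − -1280.637292·5.618) / -2979.250976 = 3.080958

x=-32.949 y=3.081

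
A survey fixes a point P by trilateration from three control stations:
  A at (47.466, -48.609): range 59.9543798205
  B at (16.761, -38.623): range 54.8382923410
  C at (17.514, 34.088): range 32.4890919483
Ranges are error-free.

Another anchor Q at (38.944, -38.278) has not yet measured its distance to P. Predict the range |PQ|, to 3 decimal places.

49.210

eq1: (x − 47.466)² + (y + 48.609)² = 59.9543798205²
eq2: (x − 16.761)² + (y + 38.623)² = 54.8382923410²
eq3: (x − 17.514)² + (y − 34.088)² = 32.4890919483²
eq1−eq3, eq1−eq2 (x²,y² cancel):
  -59.904·x + 165.394·y = -608.137533
  -61.410·x + 19.972·y = -2255.899434
det = -59.904·19.972 − 165.394·-61.410 = 8960.442852
x = (-608.137533·19.972 − 165.394·-2255.899434) / 8960.442852 = 40.284450
y = (-59.904·-2255.899434 − -608.137533·-61.410) / 8960.442852 = 10.913710
|P − Q| = √((40.284450 − 38.944)² + (10.913710 − -38.278)²) = 49.209970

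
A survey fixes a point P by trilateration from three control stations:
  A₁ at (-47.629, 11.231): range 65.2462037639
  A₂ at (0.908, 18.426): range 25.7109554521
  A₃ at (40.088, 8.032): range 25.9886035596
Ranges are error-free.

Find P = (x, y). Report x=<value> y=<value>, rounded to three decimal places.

eq1: (x + 47.629)² + (y − 11.231)² = 65.2462037639²
eq2: (x − 0.908)² + (y − 18.426)² = 25.7109554521²
eq3: (x − 40.088)² + (y − 8.032)² = 25.9886035596²
eq1−eq3, eq1−eq2 (x²,y² cancel):
  175.434·x − 6.398·y = 2858.563357
  97.074·x + 14.390·y = 1541.698813
det = 175.434·14.390 − -6.398·97.074 = 3145.574712
x = (2858.563357·14.390 − -6.398·1541.698813) / 3145.574712 = 16.212782
y = (175.434·1541.698813 − 2858.563357·97.074) / 3145.574712 = -2.233547

x=16.213 y=-2.234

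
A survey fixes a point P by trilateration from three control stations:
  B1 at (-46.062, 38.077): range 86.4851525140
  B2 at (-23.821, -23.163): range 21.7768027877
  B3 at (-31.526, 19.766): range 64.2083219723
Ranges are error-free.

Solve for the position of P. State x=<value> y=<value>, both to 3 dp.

eq1: (x + 46.062)² + (y − 38.077)² = 86.4851525140²
eq2: (x + 23.821)² + (y + 23.163)² = 21.7768027877²
eq3: (x + 31.526)² + (y − 19.766)² = 64.2083219723²
eq1−eq2, eq1−eq3 (x²,y² cancel):
  44.482·x − 122.480·y = 4537.851303
  29.072·x − 36.622·y = 1169.990654
det = 44.482·-36.622 − -122.480·29.072 = 1931.718756
x = (4537.851303·-36.622 − -122.480·1169.990654) / 1931.718756 = -11.846826
y = (44.482·1169.990654 − 4537.851303·29.072) / 1931.718756 = -41.352235

x=-11.847 y=-41.352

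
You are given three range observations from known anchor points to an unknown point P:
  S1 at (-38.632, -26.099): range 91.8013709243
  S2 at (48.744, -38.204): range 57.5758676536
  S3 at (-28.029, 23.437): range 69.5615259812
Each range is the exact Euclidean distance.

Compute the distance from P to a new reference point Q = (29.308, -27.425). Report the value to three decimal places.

47.873

eq1: (x + 38.632)² + (y + 26.099)² = 91.8013709243²
eq2: (x − 48.744)² + (y + 38.204)² = 57.5758676536²
eq3: (x + 28.029)² + (y − 23.437)² = 69.5615259812²
eq2−eq1, eq2−eq3 (x²,y² cancel):
  -174.752·x + 24.210·y = -6774.445095
  -153.546·x + 123.282·y = -4024.430703
det = -174.752·123.282 − 24.210·-153.546 = -17826.427404
x = (-6774.445095·123.282 − 24.210·-4024.430703) / -17826.427404 = 41.384382
y = (-174.752·-4024.430703 − -6774.445095·-153.546) / -17826.427404 = 18.899560
|P − Q| = √((41.384382 − 29.308)² + (18.899560 − -27.425)²) = 47.872788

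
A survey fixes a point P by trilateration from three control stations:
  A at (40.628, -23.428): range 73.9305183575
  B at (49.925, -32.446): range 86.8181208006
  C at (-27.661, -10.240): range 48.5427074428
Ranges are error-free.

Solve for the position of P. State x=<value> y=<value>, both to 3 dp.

eq1: (x − 40.628)² + (y + 23.428)² = 73.9305183575²
eq2: (x − 49.925)² + (y + 32.446)² = 86.8181208006²
eq3: (x + 27.661)² + (y + 10.240)² = 48.5427074428²
eq2−eq3, eq2−eq1 (x²,y² cancel):
  -155.172·x + 44.412·y = 2505.731633
  -18.594·x + 18.036·y = 725.921582
det = -155.172·18.036 − 44.412·-18.594 = -1972.885464
x = (2505.731633·18.036 − 44.412·725.921582) / -1972.885464 = -6.565889
y = (-155.172·725.921582 − 2505.731633·-18.594) / -1972.885464 = 33.479455

x=-6.566 y=33.479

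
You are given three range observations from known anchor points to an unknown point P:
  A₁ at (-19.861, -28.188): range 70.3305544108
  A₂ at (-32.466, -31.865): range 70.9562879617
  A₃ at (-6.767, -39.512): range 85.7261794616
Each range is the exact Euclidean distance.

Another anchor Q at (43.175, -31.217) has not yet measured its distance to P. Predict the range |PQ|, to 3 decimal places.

110.453

eq1: (x + 19.861)² + (y + 28.188)² = 70.3305544108²
eq2: (x + 32.466)² + (y + 31.865)² = 70.9562879617²
eq3: (x + 6.767)² + (y + 39.512)² = 85.7261794616²
eq2−eq3, eq2−eq1 (x²,y² cancel):
  51.398·x − 15.294·y = -2776.611992
  25.210·x + 7.354·y = -791.988798
det = 51.398·7.354 − -15.294·25.210 = 763.542632
x = (-2776.611992·7.354 − -15.294·-791.988798) / 763.542632 = -42.606503
y = (51.398·-791.988798 − -2776.611992·25.210) / 763.542632 = 38.362950
|P − Q| = √((-42.606503 − 43.175)² + (38.362950 − -31.217)²) = 110.452866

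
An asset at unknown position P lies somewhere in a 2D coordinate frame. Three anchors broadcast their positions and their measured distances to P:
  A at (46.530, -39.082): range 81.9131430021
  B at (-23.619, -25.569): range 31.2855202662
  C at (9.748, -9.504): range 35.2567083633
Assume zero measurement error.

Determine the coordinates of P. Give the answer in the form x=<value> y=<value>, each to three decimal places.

x=-22.072 y=5.678

eq1: (x − 46.530)² + (y + 39.082)² = 81.9131430021²
eq2: (x + 23.619)² + (y + 25.569)² = 31.2855202662²
eq3: (x − 9.748)² + (y + 9.504)² = 35.2567083633²
eq3−eq2, eq3−eq1 (x²,y² cancel):
  -66.734·x − 32.130·y = 1290.533108
  73.564·x − 59.156·y = -1959.633408
det = -66.734·-59.156 − -32.130·73.564 = 6311.327824
x = (1290.533108·-59.156 − -32.130·-1959.633408) / 6311.327824 = -22.072344
y = (-66.734·-1959.633408 − 1290.533108·73.564) / 6311.327824 = 5.678266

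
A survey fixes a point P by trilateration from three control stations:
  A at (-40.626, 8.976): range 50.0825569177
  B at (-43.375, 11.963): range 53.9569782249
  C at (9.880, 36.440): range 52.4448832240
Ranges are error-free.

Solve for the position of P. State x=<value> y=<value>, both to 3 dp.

x=3.037 y=-15.556

eq1: (x + 40.626)² + (y − 8.976)² = 50.0825569177²
eq2: (x + 43.375)² + (y − 11.963)² = 53.9569782249²
eq3: (x − 9.880)² + (y − 36.440)² = 52.4448832240²
eq2−eq1, eq2−eq3 (x²,y² cancel):
  5.498·x − 5.974·y = 109.629450
  106.510·x + 48.954·y = -438.126271
det = 5.498·48.954 − -5.974·106.510 = 905.439832
x = (109.629450·48.954 − -5.974·-438.126271) / 905.439832 = 3.036573
y = (5.498·-438.126271 − 109.629450·106.510) / 905.439832 = -15.556474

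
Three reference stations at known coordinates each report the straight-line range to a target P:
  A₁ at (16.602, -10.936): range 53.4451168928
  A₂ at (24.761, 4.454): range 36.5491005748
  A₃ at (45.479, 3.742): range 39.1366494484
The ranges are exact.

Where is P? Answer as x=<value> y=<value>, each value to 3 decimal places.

eq1: (x − 16.602)² + (y + 10.936)² = 53.4451168928²
eq2: (x − 24.761)² + (y − 4.454)² = 36.5491005748²
eq3: (x − 45.479)² + (y − 3.742)² = 39.1366494484²
eq3−eq2, eq3−eq1 (x²,y² cancel):
  -41.436·x + 1.424·y = -1253.556191
  -57.754·x − 29.356·y = -3011.822695
det = -41.436·-29.356 − 1.424·-57.754 = 1298.636912
x = (-1253.556191·-29.356 − 1.424·-3011.822695) / 1298.636912 = 31.639507
y = (-41.436·-3011.822695 − -1253.556191·-57.754) / 1298.636912 = 40.350001

x=31.640 y=40.350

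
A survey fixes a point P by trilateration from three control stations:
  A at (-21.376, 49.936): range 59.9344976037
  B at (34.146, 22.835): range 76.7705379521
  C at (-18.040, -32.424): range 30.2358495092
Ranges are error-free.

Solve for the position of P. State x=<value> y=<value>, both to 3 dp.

x=-36.087 y=-8.165

eq1: (x + 21.376)² + (y − 49.936)² = 59.9344976037²
eq2: (x − 34.146)² + (y − 22.835)² = 76.7705379521²
eq3: (x + 18.040)² + (y + 32.424)² = 30.2358495092²
eq3−eq2, eq3−eq1 (x²,y² cancel):
  104.372·x + 110.518·y = -4668.879737
  -6.672·x + 164.720·y = -1104.157311
det = 104.372·164.720 − 110.518·-6.672 = 17929.531936
x = (-4668.879737·164.720 − 110.518·-1104.157311) / 17929.531936 = -36.087312
y = (104.372·-1104.157311 − -4668.879737·-6.672) / 17929.531936 = -8.164958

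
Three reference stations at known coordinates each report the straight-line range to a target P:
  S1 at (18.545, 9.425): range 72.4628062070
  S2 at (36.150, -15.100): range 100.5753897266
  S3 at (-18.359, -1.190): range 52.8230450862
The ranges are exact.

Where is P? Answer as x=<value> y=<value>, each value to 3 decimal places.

x=-44.861 y=44.504

eq1: (x − 18.545)² + (y − 9.425)² = 72.4628062070²
eq2: (x − 36.150)² + (y + 15.100)² = 100.5753897266²
eq3: (x + 18.359)² + (y + 1.190)² = 52.8230450862²
eq3−eq1, eq3−eq2 (x²,y² cancel):
  73.808·x + 21.230·y = -2366.305522
  109.018·x − 27.820·y = -6128.771407
det = 73.808·-27.820 − 21.230·109.018 = -4367.790700
x = (-2366.305522·-27.820 − 21.230·-6128.771407) / -4367.790700 = -44.861224
y = (73.808·-6128.771407 − -2366.305522·109.018) / -4367.790700 = 44.503612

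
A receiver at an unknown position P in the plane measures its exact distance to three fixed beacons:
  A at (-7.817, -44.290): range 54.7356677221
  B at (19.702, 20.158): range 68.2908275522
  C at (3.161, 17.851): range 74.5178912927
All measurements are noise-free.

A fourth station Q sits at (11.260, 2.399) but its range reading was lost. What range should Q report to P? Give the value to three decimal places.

eq1: (x + 7.817)² + (y + 44.290)² = 54.7356677221²
eq2: (x − 19.702)² + (y − 20.158)² = 68.2908275522²
eq3: (x − 3.161)² + (y − 17.851)² = 74.5178912927²
eq1−eq2, eq1−eq3 (x²,y² cancel):
  55.038·x + 128.896·y = -2895.839628
  21.956·x + 124.282·y = -4250.982269
det = 55.038·124.282 − 128.896·21.956 = 4010.192140
x = (-2895.839628·124.282 − 128.896·-4250.982269) / 4010.192140 = 46.888993
y = (55.038·-4250.982269 − -2895.839628·21.956) / 4010.192140 = -42.487866
|P − Q| = √((46.888993 − 11.260)² + (-42.487866 − 2.399)²) = 57.308428

57.308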